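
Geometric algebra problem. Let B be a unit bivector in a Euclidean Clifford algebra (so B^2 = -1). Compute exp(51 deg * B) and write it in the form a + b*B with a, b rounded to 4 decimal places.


For a unit bivector B with B^2 = -1, the exponential series gives
e^(theta*B) = cos(theta) + sin(theta)*B (the GA analogue of Euler's formula).
theta = 51 degrees = 0.890118 rad
cos(51 deg) = 0.6293
sin(51 deg) = 0.7771
exp(theta*B) = 0.6293 + 0.7771*B


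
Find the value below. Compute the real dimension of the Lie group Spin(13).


Spin(n) double-covers SO(n); both have Lie algebra so(n) of dimension n(n-1)/2.
n = 13
n(n-1) = 13 * 12 = 156
dim Spin(13) = 156/2 = 78


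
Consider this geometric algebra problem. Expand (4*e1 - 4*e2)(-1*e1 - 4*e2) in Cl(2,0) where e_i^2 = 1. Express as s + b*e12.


Expand: (4*e1 - 4*e2)(-1*e1 - 4*e2)
= 4*(-1)*e1e1 + 4*(-4)*e1e2 + (-4)*(-1)*e2e1 + (-4)*(-4)*e2e2
Using e1^2 = e2^2 = 1, e2e1 = -e1e2:
Scalar part s = 4*(-1) + (-4)*(-4) = -4 + 16 = 12
Bivector part b = 4*(-4) - (-4)*(-1) = -16 - 4 = -20
uv = 12 - 20*e12


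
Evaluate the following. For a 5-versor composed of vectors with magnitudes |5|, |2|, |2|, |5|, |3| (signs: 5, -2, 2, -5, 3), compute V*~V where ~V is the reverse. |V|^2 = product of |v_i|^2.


Each vector v_i has |v_i|^2 = s_i^2
Squared scales: 5^2 = 25, (-2)^2 = 4, 2^2 = 4, (-5)^2 = 25, 3^2 = 9
|V|^2 = 25 * 4 * 4 * 25 * 9
= 90000


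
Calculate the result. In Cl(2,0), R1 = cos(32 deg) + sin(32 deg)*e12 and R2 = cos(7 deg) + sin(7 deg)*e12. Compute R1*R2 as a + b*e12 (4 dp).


Same-plane rotors commute and their half-angles add:
R1*R2 = cos(a1 + a2) + sin(a1 + a2)*e12.
a1 + a2 = 32 + 7 = 39 deg
cos(39 deg) = 0.7771
sin(39 deg) = 0.6293
R1*R2 = 0.7771 + 0.6293*e12


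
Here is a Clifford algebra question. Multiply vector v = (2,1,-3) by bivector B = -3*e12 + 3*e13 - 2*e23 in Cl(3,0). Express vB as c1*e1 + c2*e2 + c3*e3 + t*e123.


vB has grade-1 (vector) and grade-3 (trivector) parts: vB = (v _| B) + (v ^ B).
Vector part <vB>_1:
  e1: -v2*b12 - v3*b13 = -(1)*(-3) - (-3)*(3) = 12
  e2: v1*b12 - v3*b23 = (2)*(-3) - (-3)*(-2) = -12
  e3: v1*b13 + v2*b23 = (2)*(3) + (1)*(-2) = 4
Trivector part <vB>_3:
  e123: v1*b23 - v2*b13 + v3*b12 = (2)*(-2) - (1)*(3) + (-3)*(-3) = 2
vB = 12*e1 - 12*e2 + 4*e3 + 2*e123


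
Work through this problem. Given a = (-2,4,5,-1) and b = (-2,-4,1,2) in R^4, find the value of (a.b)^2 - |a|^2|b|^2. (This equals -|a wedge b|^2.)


a . b = (-2)*(-2) + 4*(-4) + 5*1 + (-1)*2
= 4 + (-16) + 5 + (-2) = -9
|a|^2 = (-2)^2 + 4^2 + 5^2 + (-1)^2 = 46
|b|^2 = (-2)^2 + (-4)^2 + 1^2 + 2^2 = 25
(a.b)^2 = (-9)^2 = 81
|a|^2 * |b|^2 = 46 * 25 = 1150
Result = 81 - 1150 = -1069


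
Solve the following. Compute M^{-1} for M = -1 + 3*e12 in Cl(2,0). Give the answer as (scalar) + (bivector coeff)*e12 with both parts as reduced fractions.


M = -1 + 3*e12, where e12^2 = -1.
Since M commutes with its reverse ~M = a - b*e12, M * ~M = a^2 - b^2*e12^2 = a^2 + b^2.
So M^{-1} = ~M / (a^2 + b^2) = (a - b*e12)/(a^2 + b^2).
a^2 + b^2 = 1 + 9 = 10
Scalar part = -1/10 = -1/10
Bivector coeff = -3/10 = -3/10
M^{-1} = -1/10 - 3/10*e12


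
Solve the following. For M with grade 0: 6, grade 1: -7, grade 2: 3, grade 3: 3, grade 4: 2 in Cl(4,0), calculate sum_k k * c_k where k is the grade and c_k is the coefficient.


Grade-weighted sum = sum of grade_k * coefficient_k
0*6 = 0
1*(-7) = -7
2*3 = 6
3*3 = 9
4*2 = 8
Total = 0 + (-7) + 6 + 9 + 8 = 16


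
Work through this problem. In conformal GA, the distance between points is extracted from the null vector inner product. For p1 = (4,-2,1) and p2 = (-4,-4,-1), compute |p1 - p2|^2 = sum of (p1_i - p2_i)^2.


p1 - p2 = (8, 2, 2)
|p1 - p2|^2 = 8^2 + 2^2 + 2^2
= 64 + 4 + 4
= 72


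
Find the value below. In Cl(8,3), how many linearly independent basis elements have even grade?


Even subalgebra dimension = 2^(n-1)
n = 8 + 3 = 11
2^(11 - 1) = 2^10 = 1024
Verification: sum of C(11,k) for even k = 1 + 55 + 330 + 462 + 165 + 11 = 1024
Result = 1024


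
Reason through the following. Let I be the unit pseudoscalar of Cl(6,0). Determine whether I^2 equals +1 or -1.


The pseudoscalar I = e1...e_n (product of all n generators) of Cl(p,q) satisfies I^2 = (-1)^(q + n(n-1)/2).
p = 6, q = 0, n = p + q = 6
n(n-1)/2 = 6 * 5 / 2 = 15
Exponent = q + n(n-1)/2 = 0 + 15 = 15
I^2 = (-1)^15 = -1


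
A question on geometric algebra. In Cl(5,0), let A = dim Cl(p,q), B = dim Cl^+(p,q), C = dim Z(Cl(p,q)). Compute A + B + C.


n = 5 + 0 = 5
Total dim = 2^5 = 32
Even subalgebra dim = 2^4 = 16
n is odd, so center dim = 2
Sum = 32 + 16 + 2 = 50


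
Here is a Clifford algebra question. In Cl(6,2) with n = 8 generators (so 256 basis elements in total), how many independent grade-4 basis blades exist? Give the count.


Number of grade-k basis blades in Cl(p,q) with n = p + q is C(n, k).
n = 6 + 2 = 8
C(8, 4) = 8! / (4! * 4!)
= 40320 / (24 * 24)
= 70


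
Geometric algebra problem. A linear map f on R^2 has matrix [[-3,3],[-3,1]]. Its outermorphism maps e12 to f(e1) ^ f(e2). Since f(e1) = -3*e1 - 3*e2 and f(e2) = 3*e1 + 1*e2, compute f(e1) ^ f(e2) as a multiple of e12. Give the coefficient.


The outermorphism of a linear map f sends e1^e2 to f(e1)^f(e2).
f(e1) = -3*e1 - 3*e2
f(e2) = 3*e1 + 1*e2
f(e1) ^ f(e2) = (-3*e1 - 3*e2) ^ (3*e1 + 1*e2)
= (-3)*1*e12 + (-3)*3*e21
= (-3 - (-9))*e12
= 6*e12
Coefficient = 6


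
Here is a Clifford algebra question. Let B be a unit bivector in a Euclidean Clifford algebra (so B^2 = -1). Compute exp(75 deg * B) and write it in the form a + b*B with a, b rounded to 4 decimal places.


For a unit bivector B with B^2 = -1, the exponential series gives
e^(theta*B) = cos(theta) + sin(theta)*B (the GA analogue of Euler's formula).
theta = 75 degrees = 1.308997 rad
cos(75 deg) = 0.2588
sin(75 deg) = 0.9659
exp(theta*B) = 0.2588 + 0.9659*B


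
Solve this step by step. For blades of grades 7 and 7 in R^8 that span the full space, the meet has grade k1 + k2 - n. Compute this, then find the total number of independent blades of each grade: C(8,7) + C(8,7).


Meet grade = grade(A) + grade(B) - n
= 7 + 7 - 8 = 6
C(8,7) = 8
C(8,7) = 8
dim_A + dim_B = 8 + 8 = 16


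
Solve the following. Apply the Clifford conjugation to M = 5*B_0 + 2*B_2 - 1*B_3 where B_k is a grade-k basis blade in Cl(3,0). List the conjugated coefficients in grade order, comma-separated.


Clifford conjugate sign for grade k: (-1)^(k(k+1)/2)
Grade 0: (-1)^(0*1/2) = (-1)^0 = 1, coeff 5 -> 5
Grade 2: (-1)^(2*3/2) = (-1)^3 = -1, coeff 2 -> -2
Grade 3: (-1)^(3*4/2) = (-1)^6 = 1, coeff -1 -> -1
Conjugated coefficients: 5, -2, -1


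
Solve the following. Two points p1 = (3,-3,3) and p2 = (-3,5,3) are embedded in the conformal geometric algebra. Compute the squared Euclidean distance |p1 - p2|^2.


p1 - p2 = (6, -8, 0)
|p1 - p2|^2 = 6^2 + (-8)^2 + 0^2
= 36 + 64 + 0
= 100


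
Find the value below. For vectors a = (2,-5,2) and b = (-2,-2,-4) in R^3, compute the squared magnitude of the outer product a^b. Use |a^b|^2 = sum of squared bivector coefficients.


a wedge b = (a1*b2 - a2*b1)*e12 + (a1*b3 - a3*b1)*e13 + (a2*b3 - a3*b2)*e23
e12 coeff: 2*(-2) - (-5)*(-2) = -4 - 10 = -14
e13 coeff: 2*(-4) - 2*(-2) = -8 - (-4) = -4
e23 coeff: (-5)*(-4) - 2*(-2) = 20 - (-4) = 24
|a wedge b|^2 = (-14)^2 + (-4)^2 + 24^2
= 196 + 16 + 576
= 788


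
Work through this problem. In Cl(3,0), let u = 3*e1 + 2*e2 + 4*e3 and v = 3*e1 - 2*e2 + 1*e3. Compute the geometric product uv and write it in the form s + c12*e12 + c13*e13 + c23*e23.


In Cl(3,0): e_i^2 = 1, e_ie_j = -e_je_i for i != j.
Scalar part = u . v = 3*3 + 2*(-2) + 4*1
= 9 + (-4) + 4 = 9
e12 coeff = 3*(-2) - 2*3 = -6 - 6 = -12
e13 coeff = 3*1 - 4*3 = 3 - 12 = -9
e23 coeff = 2*1 - 4*(-2) = 2 - (-8) = 10
uv = 9 - 12*e12 - 9*e13 + 10*e23


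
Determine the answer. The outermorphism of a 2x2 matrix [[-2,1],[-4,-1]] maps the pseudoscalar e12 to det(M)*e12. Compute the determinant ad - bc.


The outermorphism of a linear map f sends e1^e2 to f(e1)^f(e2).
f(e1) = -2*e1 - 4*e2
f(e2) = 1*e1 - 1*e2
f(e1) ^ f(e2) = (-2*e1 - 4*e2) ^ (1*e1 - 1*e2)
= (-2)*(-1)*e12 + (-4)*1*e21
= (2 - (-4))*e12
= 6*e12
Coefficient = 6


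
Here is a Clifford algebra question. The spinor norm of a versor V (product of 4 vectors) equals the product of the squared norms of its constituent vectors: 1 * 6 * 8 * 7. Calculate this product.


Spinor norm N(V) = |v1|^2 * |v2|^2 * ... * |v4|^2
= 1 * 6 * 8 * 7
Running product: 1, 6, 48, 336
N(V) = 336


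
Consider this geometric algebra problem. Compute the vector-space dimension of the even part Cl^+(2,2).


Even subalgebra dimension = 2^(n-1)
n = 2 + 2 = 4
2^(4 - 1) = 2^3 = 8
Verification: sum of C(4,k) for even k = 1 + 6 + 1 = 8
Result = 8


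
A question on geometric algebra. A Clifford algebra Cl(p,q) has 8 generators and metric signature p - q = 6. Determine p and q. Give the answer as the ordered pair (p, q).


We need p + q = 8 and p - q = 6.
Adding: 2p = 8 + 6 = 14, so p = 7.
Then q = 8 - 7 = 1.
(p, q) = (7, 1)


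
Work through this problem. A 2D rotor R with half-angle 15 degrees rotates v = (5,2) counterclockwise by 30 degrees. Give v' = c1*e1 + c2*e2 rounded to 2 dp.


Rotor R = cos(15deg) - sin(15deg)*e12
Rotation angle theta = 2 * 15 = 30 degrees
v' = R*v*~R rotates v by theta.
cos(30deg) = 0.8660, sin(30deg) = 0.5000
v'_1 = 5*cos(30deg) - 2*sin(30deg)
= 5*0.8660 - 2*0.5000
= 3.33
v'_2 = 5*sin(30deg) + 2*cos(30deg)
= 5*0.5000 + 2*0.8660
= 4.23
v' = 3.33*e1 + 4.23*e2


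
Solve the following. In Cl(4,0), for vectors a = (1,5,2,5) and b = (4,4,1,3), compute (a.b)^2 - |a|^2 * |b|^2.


a . b = 1*4 + 5*4 + 2*1 + 5*3
= 4 + 20 + 2 + 15 = 41
|a|^2 = 1^2 + 5^2 + 2^2 + 5^2 = 55
|b|^2 = 4^2 + 4^2 + 1^2 + 3^2 = 42
(a.b)^2 = 41^2 = 1681
|a|^2 * |b|^2 = 55 * 42 = 2310
Result = 1681 - 2310 = -629


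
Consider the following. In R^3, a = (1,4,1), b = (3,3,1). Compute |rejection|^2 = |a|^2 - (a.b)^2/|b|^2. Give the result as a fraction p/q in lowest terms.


|a|^2 = 1^2 + 4^2 + 1^2 = 18
|b|^2 = 3^2 + 3^2 + 1^2 = 19
a . b = 1*3 + 4*3 + 1*1 = 16
(a.b)^2 = 16^2 = 256
|rej|^2 = 18 - 256/19
= (342 - 256)/19
= 86/19
In lowest terms: 86/19


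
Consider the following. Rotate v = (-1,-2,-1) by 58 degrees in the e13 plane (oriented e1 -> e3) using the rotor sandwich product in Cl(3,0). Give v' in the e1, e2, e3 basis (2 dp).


Rotor R = cos(29deg) - sin(29deg)*e13
Rotation angle theta = 2 * 29 = 58 degrees in the e13 plane (e1 -> e3).
The component perpendicular to the plane (e2) is invariant: v'_2 = v2 = -2.00
cos(58deg) = 0.5299, sin(58deg) = 0.8480
v'_1 = v1*cos(theta) - v3*sin(theta) = -1*0.5299 - (-1)*0.8480 = 0.32
v'_3 = v1*sin(theta) + v3*cos(theta) = -1*0.8480 + (-1)*0.5299 = -1.38
v' = 0.32*e1 - 2.00*e2 - 1.38*e3


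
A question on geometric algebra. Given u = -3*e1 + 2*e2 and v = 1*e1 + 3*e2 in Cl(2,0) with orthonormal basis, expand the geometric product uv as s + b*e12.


Expand: (-3*e1 + 2*e2)(1*e1 + 3*e2)
= (-3)*1*e1e1 + (-3)*3*e1e2 + 2*1*e2e1 + 2*3*e2e2
Using e1^2 = e2^2 = 1, e2e1 = -e1e2:
Scalar part s = (-3)*1 + 2*3 = -3 + 6 = 3
Bivector part b = (-3)*3 - 2*1 = -9 - 2 = -11
uv = 3 - 11*e12


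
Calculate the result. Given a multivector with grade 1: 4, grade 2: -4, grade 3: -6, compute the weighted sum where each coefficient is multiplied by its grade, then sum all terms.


Grade-weighted sum = sum of grade_k * coefficient_k
1*4 = 4
2*(-4) = -8
3*(-6) = -18
Total = 4 + (-8) + (-18) = -22


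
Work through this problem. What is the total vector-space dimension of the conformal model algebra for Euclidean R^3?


The conformal model of R^3 uses Cl(4,1): the 3 Euclidean generators plus two extra orthogonal generators e+ (e+^2 = +1) and e- (e-^2 = -1), from which the null vectors e0, einf are built.
Number of generators m = 3 + 2 = 5.
dim Cl(p,q) = 2^m = 2^5 = 32


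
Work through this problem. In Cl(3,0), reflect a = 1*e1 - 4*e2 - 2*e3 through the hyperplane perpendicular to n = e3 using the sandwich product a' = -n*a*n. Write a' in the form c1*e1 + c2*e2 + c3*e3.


Reflection formula: a' = -n*a*n, with n = e3 (unit vector, n^2 = 1).
For reflection through hyperplane perp to e3:
The component along e3 flips sign, others stay.
a = (1, -4, -2)
a' = (1, -4, 2)
a' = 1*e1 - 4*e2 + 2*e3


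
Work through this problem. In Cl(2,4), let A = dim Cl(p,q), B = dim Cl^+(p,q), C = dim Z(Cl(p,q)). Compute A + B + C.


n = 2 + 4 = 6
Total dim = 2^6 = 64
Even subalgebra dim = 2^5 = 32
n is even, so center dim = 1
Sum = 64 + 32 + 1 = 97


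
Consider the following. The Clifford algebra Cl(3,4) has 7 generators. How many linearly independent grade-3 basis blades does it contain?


Number of grade-k basis blades in Cl(p,q) with n = p + q is C(n, k).
n = 3 + 4 = 7
C(7, 3) = 7! / (3! * 4!)
= 5040 / (6 * 24)
= 35


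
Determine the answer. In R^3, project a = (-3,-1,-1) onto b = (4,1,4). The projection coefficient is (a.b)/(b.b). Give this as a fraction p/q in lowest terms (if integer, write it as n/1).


Projection coefficient = (a . b) / (b . b)
a . b = (-3)*4 + (-1)*1 + (-1)*4
= -12 + (-1) + (-4) = -17
b . b = 4^2 + 1^2 + 4^2
= 16 + 1 + 16 = 33
Coefficient = -17/33
In lowest terms: -17/33


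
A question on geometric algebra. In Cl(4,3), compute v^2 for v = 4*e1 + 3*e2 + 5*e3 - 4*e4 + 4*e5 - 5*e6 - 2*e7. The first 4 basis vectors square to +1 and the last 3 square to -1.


v^2 = sum of c_i^2 * e_i^2
Positive signature terms (e_i^2 = +1): 4^2 + 3^2 + 5^2 + (-4)^2 = 66
Negative signature terms (e_j^2 = -1): 4^2 + (-5)^2 + (-2)^2 = 45
v^2 = 66 - 45 = 21


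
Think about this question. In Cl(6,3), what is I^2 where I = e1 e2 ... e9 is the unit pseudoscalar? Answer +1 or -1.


The pseudoscalar I = e1...e_n (product of all n generators) of Cl(p,q) satisfies I^2 = (-1)^(q + n(n-1)/2).
p = 6, q = 3, n = p + q = 9
n(n-1)/2 = 9 * 8 / 2 = 36
Exponent = q + n(n-1)/2 = 3 + 36 = 39
I^2 = (-1)^39 = -1


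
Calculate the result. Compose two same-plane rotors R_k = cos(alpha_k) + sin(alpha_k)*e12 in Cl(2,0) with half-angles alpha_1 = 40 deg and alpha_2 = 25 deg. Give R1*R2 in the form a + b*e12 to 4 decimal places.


Same-plane rotors commute and their half-angles add:
R1*R2 = cos(a1 + a2) + sin(a1 + a2)*e12.
a1 + a2 = 40 + 25 = 65 deg
cos(65 deg) = 0.4226
sin(65 deg) = 0.9063
R1*R2 = 0.4226 + 0.9063*e12


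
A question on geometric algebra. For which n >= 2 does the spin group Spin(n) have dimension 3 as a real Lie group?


dim Spin(n) = dim so(n) = n(n-1)/2.
Solve n(n-1)/2 = 3, i.e. n^2 - n - 6 = 0.
Discriminant = 1 + 8*3 = 25
n = (1 + sqrt(25))/2 = (1 + 5)/2 = 3


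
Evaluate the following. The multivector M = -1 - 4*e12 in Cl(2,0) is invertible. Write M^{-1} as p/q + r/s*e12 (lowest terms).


M = -1 - 4*e12, where e12^2 = -1.
Since M commutes with its reverse ~M = a - b*e12, M * ~M = a^2 - b^2*e12^2 = a^2 + b^2.
So M^{-1} = ~M / (a^2 + b^2) = (a - b*e12)/(a^2 + b^2).
a^2 + b^2 = 1 + 16 = 17
Scalar part = -1/17 = -1/17
Bivector coeff = 4/17 = 4/17
M^{-1} = -1/17 + 4/17*e12


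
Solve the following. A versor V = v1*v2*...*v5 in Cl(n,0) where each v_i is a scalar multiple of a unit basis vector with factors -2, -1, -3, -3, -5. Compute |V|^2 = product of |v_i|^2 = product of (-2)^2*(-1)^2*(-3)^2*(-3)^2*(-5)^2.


Each vector v_i has |v_i|^2 = s_i^2
Squared scales: (-2)^2 = 4, (-1)^2 = 1, (-3)^2 = 9, (-3)^2 = 9, (-5)^2 = 25
|V|^2 = 4 * 1 * 9 * 9 * 25
= 8100


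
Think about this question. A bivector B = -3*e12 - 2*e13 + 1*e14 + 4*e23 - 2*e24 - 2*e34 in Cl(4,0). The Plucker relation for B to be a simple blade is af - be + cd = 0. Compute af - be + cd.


Plucker relation: af - be + cd
a*f = (-3)*(-2) = 6
b*e = (-2)*(-2) = 4
c*d = 1*4 = 4
af - be + cd = 6 - 4 + 4
= 6


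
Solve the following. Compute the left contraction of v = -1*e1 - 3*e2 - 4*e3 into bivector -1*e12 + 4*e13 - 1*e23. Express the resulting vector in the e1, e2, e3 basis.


Left contraction v _| B = <vB>_1 (grade-1 part of the geometric product vB).
Using e1_|e12 = e2, e2_|e12 = -e1, e1_|e13 = e3, e3_|e13 = -e1, e2_|e23 = e3, e3_|e23 = -e2:
e1 coeff: -v2*b12 - v3*b13 = -(-3)*(-1) - (-4)*(4) = 13
e2 coeff: v1*b12 - v3*b23 = (-1)*(-1) - (-4)*(-1) = -3
e3 coeff: v1*b13 + v2*b23 = (-1)*(4) + (-3)*(-1) = -1
v _| B = 13*e1 - 3*e2 - 1*e3


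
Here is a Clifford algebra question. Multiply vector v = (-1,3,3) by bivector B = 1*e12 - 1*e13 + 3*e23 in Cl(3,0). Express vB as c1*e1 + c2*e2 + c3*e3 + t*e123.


vB has grade-1 (vector) and grade-3 (trivector) parts: vB = (v _| B) + (v ^ B).
Vector part <vB>_1:
  e1: -v2*b12 - v3*b13 = -(3)*(1) - (3)*(-1) = 0
  e2: v1*b12 - v3*b23 = (-1)*(1) - (3)*(3) = -10
  e3: v1*b13 + v2*b23 = (-1)*(-1) + (3)*(3) = 10
Trivector part <vB>_3:
  e123: v1*b23 - v2*b13 + v3*b12 = (-1)*(3) - (3)*(-1) + (3)*(1) = 3
vB = 0*e1 - 10*e2 + 10*e3 + 3*e123


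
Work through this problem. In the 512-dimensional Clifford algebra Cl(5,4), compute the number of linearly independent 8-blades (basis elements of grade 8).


Number of grade-k basis blades in Cl(p,q) with n = p + q is C(n, k).
n = 5 + 4 = 9
C(9, 8) = 9! / (8! * 1!)
= 362880 / (40320 * 1)
= 9


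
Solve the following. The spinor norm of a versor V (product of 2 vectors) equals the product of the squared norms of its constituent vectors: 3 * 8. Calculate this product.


Spinor norm N(V) = |v1|^2 * |v2|^2 * ... * |v2|^2
= 3 * 8
Running product: 3, 24
N(V) = 24


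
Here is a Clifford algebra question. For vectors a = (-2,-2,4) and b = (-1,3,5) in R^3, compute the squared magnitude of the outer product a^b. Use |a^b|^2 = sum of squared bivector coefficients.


a wedge b = (a1*b2 - a2*b1)*e12 + (a1*b3 - a3*b1)*e13 + (a2*b3 - a3*b2)*e23
e12 coeff: (-2)*3 - (-2)*(-1) = -6 - 2 = -8
e13 coeff: (-2)*5 - 4*(-1) = -10 - (-4) = -6
e23 coeff: (-2)*5 - 4*3 = -10 - 12 = -22
|a wedge b|^2 = (-8)^2 + (-6)^2 + (-22)^2
= 64 + 36 + 484
= 584


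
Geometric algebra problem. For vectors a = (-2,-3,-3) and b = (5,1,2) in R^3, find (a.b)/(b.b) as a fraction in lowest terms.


Projection coefficient = (a . b) / (b . b)
a . b = (-2)*5 + (-3)*1 + (-3)*2
= -10 + (-3) + (-6) = -19
b . b = 5^2 + 1^2 + 2^2
= 25 + 1 + 4 = 30
Coefficient = -19/30
In lowest terms: -19/30


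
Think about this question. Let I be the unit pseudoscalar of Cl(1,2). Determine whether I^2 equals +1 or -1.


The pseudoscalar I = e1...e_n (product of all n generators) of Cl(p,q) satisfies I^2 = (-1)^(q + n(n-1)/2).
p = 1, q = 2, n = p + q = 3
n(n-1)/2 = 3 * 2 / 2 = 3
Exponent = q + n(n-1)/2 = 2 + 3 = 5
I^2 = (-1)^5 = -1


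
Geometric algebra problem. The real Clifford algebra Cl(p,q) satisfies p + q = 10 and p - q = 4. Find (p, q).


We need p + q = 10 and p - q = 4.
Adding: 2p = 10 + 4 = 14, so p = 7.
Then q = 10 - 7 = 3.
(p, q) = (7, 3)


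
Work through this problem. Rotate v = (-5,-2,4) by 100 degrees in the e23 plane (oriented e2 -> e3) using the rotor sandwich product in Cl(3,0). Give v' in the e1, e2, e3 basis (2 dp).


Rotor R = cos(50deg) - sin(50deg)*e23
Rotation angle theta = 2 * 50 = 100 degrees in the e23 plane (e2 -> e3).
The component perpendicular to the plane (e1) is invariant: v'_1 = v1 = -5.00
cos(100deg) = -0.1736, sin(100deg) = 0.9848
v'_2 = v2*cos(theta) - v3*sin(theta) = -2*(-0.1736) - 4*0.9848 = -3.59
v'_3 = v2*sin(theta) + v3*cos(theta) = -2*0.9848 + 4*(-0.1736) = -2.66
v' = -5.00*e1 - 3.59*e2 - 2.66*e3


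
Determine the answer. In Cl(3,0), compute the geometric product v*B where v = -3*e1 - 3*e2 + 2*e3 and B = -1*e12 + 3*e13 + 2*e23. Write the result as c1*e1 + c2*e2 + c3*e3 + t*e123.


vB has grade-1 (vector) and grade-3 (trivector) parts: vB = (v _| B) + (v ^ B).
Vector part <vB>_1:
  e1: -v2*b12 - v3*b13 = -(-3)*(-1) - (2)*(3) = -9
  e2: v1*b12 - v3*b23 = (-3)*(-1) - (2)*(2) = -1
  e3: v1*b13 + v2*b23 = (-3)*(3) + (-3)*(2) = -15
Trivector part <vB>_3:
  e123: v1*b23 - v2*b13 + v3*b12 = (-3)*(2) - (-3)*(3) + (2)*(-1) = 1
vB = -9*e1 - 1*e2 - 15*e3 + 1*e123


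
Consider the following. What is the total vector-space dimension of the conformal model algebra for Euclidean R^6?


The conformal model of R^6 uses Cl(7,1): the 6 Euclidean generators plus two extra orthogonal generators e+ (e+^2 = +1) and e- (e-^2 = -1), from which the null vectors e0, einf are built.
Number of generators m = 6 + 2 = 8.
dim Cl(p,q) = 2^m = 2^8 = 256


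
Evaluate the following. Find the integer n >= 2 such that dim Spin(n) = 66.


dim Spin(n) = dim so(n) = n(n-1)/2.
Solve n(n-1)/2 = 66, i.e. n^2 - n - 132 = 0.
Discriminant = 1 + 8*66 = 529
n = (1 + sqrt(529))/2 = (1 + 23)/2 = 12


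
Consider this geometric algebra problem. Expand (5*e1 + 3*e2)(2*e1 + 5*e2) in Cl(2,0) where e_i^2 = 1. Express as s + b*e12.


Expand: (5*e1 + 3*e2)(2*e1 + 5*e2)
= 5*2*e1e1 + 5*5*e1e2 + 3*2*e2e1 + 3*5*e2e2
Using e1^2 = e2^2 = 1, e2e1 = -e1e2:
Scalar part s = 5*2 + 3*5 = 10 + 15 = 25
Bivector part b = 5*5 - 3*2 = 25 - 6 = 19
uv = 25 + 19*e12


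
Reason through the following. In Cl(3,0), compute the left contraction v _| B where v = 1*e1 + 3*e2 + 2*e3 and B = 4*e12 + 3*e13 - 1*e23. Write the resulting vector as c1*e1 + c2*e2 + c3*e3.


Left contraction v _| B = <vB>_1 (grade-1 part of the geometric product vB).
Using e1_|e12 = e2, e2_|e12 = -e1, e1_|e13 = e3, e3_|e13 = -e1, e2_|e23 = e3, e3_|e23 = -e2:
e1 coeff: -v2*b12 - v3*b13 = -(3)*(4) - (2)*(3) = -18
e2 coeff: v1*b12 - v3*b23 = (1)*(4) - (2)*(-1) = 6
e3 coeff: v1*b13 + v2*b23 = (1)*(3) + (3)*(-1) = 0
v _| B = -18*e1 + 6*e2 + 0*e3


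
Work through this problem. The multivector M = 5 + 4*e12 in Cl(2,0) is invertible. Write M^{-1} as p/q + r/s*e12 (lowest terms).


M = 5 + 4*e12, where e12^2 = -1.
Since M commutes with its reverse ~M = a - b*e12, M * ~M = a^2 - b^2*e12^2 = a^2 + b^2.
So M^{-1} = ~M / (a^2 + b^2) = (a - b*e12)/(a^2 + b^2).
a^2 + b^2 = 25 + 16 = 41
Scalar part = 5/41 = 5/41
Bivector coeff = -4/41 = -4/41
M^{-1} = 5/41 - 4/41*e12


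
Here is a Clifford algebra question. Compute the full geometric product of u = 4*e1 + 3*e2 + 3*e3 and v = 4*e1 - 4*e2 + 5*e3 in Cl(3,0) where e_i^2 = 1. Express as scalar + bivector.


In Cl(3,0): e_i^2 = 1, e_ie_j = -e_je_i for i != j.
Scalar part = u . v = 4*4 + 3*(-4) + 3*5
= 16 + (-12) + 15 = 19
e12 coeff = 4*(-4) - 3*4 = -16 - 12 = -28
e13 coeff = 4*5 - 3*4 = 20 - 12 = 8
e23 coeff = 3*5 - 3*(-4) = 15 - (-12) = 27
uv = 19 - 28*e12 + 8*e13 + 27*e23


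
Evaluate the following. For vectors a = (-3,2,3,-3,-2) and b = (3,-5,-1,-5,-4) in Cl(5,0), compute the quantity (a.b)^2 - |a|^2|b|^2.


a . b = (-3)*3 + 2*(-5) + 3*(-1) + (-3)*(-5) + (-2)*(-4)
= -9 + (-10) + (-3) + 15 + 8 = 1
|a|^2 = (-3)^2 + 2^2 + 3^2 + (-3)^2 + (-2)^2 = 35
|b|^2 = 3^2 + (-5)^2 + (-1)^2 + (-5)^2 + (-4)^2 = 76
(a.b)^2 = 1^2 = 1
|a|^2 * |b|^2 = 35 * 76 = 2660
Result = 1 - 2660 = -2659


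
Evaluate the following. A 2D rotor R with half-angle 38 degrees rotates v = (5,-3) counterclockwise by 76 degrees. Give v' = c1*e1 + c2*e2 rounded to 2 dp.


Rotor R = cos(38deg) - sin(38deg)*e12
Rotation angle theta = 2 * 38 = 76 degrees
v' = R*v*~R rotates v by theta.
cos(76deg) = 0.2419, sin(76deg) = 0.9703
v'_1 = 5*cos(76deg) - (-3)*sin(76deg)
= 5*0.2419 - (-3)*0.9703
= 4.12
v'_2 = 5*sin(76deg) + (-3)*cos(76deg)
= 5*0.9703 + (-3)*0.2419
= 4.13
v' = 4.12*e1 + 4.13*e2


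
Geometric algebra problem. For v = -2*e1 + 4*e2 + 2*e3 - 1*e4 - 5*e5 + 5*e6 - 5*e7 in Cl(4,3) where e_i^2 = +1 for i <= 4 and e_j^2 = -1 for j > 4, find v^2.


v^2 = sum of c_i^2 * e_i^2
Positive signature terms (e_i^2 = +1): (-2)^2 + 4^2 + 2^2 + (-1)^2 = 25
Negative signature terms (e_j^2 = -1): (-5)^2 + 5^2 + (-5)^2 = 75
v^2 = 25 - 75 = -50


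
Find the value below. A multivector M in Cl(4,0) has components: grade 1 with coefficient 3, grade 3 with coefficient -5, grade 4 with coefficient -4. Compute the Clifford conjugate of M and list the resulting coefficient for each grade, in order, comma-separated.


Clifford conjugate sign for grade k: (-1)^(k(k+1)/2)
Grade 1: (-1)^(1*2/2) = (-1)^1 = -1, coeff 3 -> -3
Grade 3: (-1)^(3*4/2) = (-1)^6 = 1, coeff -5 -> -5
Grade 4: (-1)^(4*5/2) = (-1)^10 = 1, coeff -4 -> -4
Conjugated coefficients: -3, -5, -4


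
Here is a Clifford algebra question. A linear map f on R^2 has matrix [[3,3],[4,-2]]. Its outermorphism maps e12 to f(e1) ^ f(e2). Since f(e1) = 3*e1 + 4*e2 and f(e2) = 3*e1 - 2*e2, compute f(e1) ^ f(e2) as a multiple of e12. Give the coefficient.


The outermorphism of a linear map f sends e1^e2 to f(e1)^f(e2).
f(e1) = 3*e1 + 4*e2
f(e2) = 3*e1 - 2*e2
f(e1) ^ f(e2) = (3*e1 + 4*e2) ^ (3*e1 - 2*e2)
= 3*(-2)*e12 + 4*3*e21
= (-6 - 12)*e12
= -18*e12
Coefficient = -18


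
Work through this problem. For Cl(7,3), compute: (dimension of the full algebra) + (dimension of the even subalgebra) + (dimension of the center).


n = 7 + 3 = 10
Total dim = 2^10 = 1024
Even subalgebra dim = 2^9 = 512
n is even, so center dim = 1
Sum = 1024 + 512 + 1 = 1537


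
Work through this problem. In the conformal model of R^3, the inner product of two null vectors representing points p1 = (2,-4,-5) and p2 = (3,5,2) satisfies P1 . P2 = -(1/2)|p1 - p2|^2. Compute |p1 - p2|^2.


p1 - p2 = (-1, -9, -7)
|p1 - p2|^2 = (-1)^2 + (-9)^2 + (-7)^2
= 1 + 81 + 49
= 131


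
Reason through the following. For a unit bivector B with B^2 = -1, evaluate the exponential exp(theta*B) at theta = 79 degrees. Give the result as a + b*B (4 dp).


For a unit bivector B with B^2 = -1, the exponential series gives
e^(theta*B) = cos(theta) + sin(theta)*B (the GA analogue of Euler's formula).
theta = 79 degrees = 1.37881 rad
cos(79 deg) = 0.1908
sin(79 deg) = 0.9816
exp(theta*B) = 0.1908 + 0.9816*B


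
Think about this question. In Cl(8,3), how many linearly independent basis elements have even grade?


Even subalgebra dimension = 2^(n-1)
n = 8 + 3 = 11
2^(11 - 1) = 2^10 = 1024
Verification: sum of C(11,k) for even k = 1 + 55 + 330 + 462 + 165 + 11 = 1024
Result = 1024


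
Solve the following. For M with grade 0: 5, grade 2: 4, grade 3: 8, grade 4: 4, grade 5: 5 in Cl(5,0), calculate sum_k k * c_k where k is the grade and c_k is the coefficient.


Grade-weighted sum = sum of grade_k * coefficient_k
0*5 = 0
2*4 = 8
3*8 = 24
4*4 = 16
5*5 = 25
Total = 0 + 8 + 24 + 16 + 25 = 73


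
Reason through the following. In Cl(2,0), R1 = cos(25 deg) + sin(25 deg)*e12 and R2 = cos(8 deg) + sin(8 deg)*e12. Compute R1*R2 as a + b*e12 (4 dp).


Same-plane rotors commute and their half-angles add:
R1*R2 = cos(a1 + a2) + sin(a1 + a2)*e12.
a1 + a2 = 25 + 8 = 33 deg
cos(33 deg) = 0.8387
sin(33 deg) = 0.5446
R1*R2 = 0.8387 + 0.5446*e12


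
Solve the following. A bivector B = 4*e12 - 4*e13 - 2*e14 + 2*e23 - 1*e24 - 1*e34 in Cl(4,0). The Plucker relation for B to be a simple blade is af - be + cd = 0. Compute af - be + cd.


Plucker relation: af - be + cd
a*f = 4*(-1) = -4
b*e = (-4)*(-1) = 4
c*d = (-2)*2 = -4
af - be + cd = -4 - 4 + (-4)
= -12


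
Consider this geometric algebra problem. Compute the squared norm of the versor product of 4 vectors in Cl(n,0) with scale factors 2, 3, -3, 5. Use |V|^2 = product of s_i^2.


Each vector v_i has |v_i|^2 = s_i^2
Squared scales: 2^2 = 4, 3^2 = 9, (-3)^2 = 9, 5^2 = 25
|V|^2 = 4 * 9 * 9 * 25
= 8100


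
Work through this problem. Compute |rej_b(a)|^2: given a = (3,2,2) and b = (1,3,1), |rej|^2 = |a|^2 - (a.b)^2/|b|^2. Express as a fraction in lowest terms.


|a|^2 = 3^2 + 2^2 + 2^2 = 17
|b|^2 = 1^2 + 3^2 + 1^2 = 11
a . b = 3*1 + 2*3 + 2*1 = 11
(a.b)^2 = 11^2 = 121
|rej|^2 = 17 - 121/11
= (187 - 121)/11
= 66/11
In lowest terms: 6/1


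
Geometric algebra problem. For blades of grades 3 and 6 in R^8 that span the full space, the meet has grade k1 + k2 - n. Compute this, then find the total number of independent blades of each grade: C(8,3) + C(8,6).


Meet grade = grade(A) + grade(B) - n
= 3 + 6 - 8 = 1
C(8,3) = 56
C(8,6) = 28
dim_A + dim_B = 56 + 28 = 84


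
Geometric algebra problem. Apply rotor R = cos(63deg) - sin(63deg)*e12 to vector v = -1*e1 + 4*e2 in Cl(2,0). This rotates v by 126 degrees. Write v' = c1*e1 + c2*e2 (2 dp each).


Rotor R = cos(63deg) - sin(63deg)*e12
Rotation angle theta = 2 * 63 = 126 degrees
v' = R*v*~R rotates v by theta.
cos(126deg) = -0.5878, sin(126deg) = 0.8090
v'_1 = -1*cos(126deg) - 4*sin(126deg)
= -1*(-0.5878) - 4*0.8090
= -2.65
v'_2 = -1*sin(126deg) + 4*cos(126deg)
= -1*0.8090 + 4*(-0.5878)
= -3.16
v' = -2.65*e1 - 3.16*e2


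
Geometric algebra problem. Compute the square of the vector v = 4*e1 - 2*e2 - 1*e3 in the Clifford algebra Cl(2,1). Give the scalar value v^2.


v^2 = sum of c_i^2 * e_i^2
Positive signature terms (e_i^2 = +1): 4^2 + (-2)^2 = 20
Negative signature terms (e_j^2 = -1): (-1)^2 = 1
v^2 = 20 - 1 = 19


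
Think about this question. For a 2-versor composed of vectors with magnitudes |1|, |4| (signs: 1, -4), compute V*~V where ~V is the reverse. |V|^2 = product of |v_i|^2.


Each vector v_i has |v_i|^2 = s_i^2
Squared scales: 1^2 = 1, (-4)^2 = 16
|V|^2 = 1 * 16
= 16


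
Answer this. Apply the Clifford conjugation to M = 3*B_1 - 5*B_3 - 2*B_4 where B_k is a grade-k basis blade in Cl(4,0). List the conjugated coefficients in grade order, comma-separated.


Clifford conjugate sign for grade k: (-1)^(k(k+1)/2)
Grade 1: (-1)^(1*2/2) = (-1)^1 = -1, coeff 3 -> -3
Grade 3: (-1)^(3*4/2) = (-1)^6 = 1, coeff -5 -> -5
Grade 4: (-1)^(4*5/2) = (-1)^10 = 1, coeff -2 -> -2
Conjugated coefficients: -3, -5, -2


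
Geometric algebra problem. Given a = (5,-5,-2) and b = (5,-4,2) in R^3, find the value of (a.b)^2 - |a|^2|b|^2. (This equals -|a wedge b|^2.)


a . b = 5*5 + (-5)*(-4) + (-2)*2
= 25 + 20 + (-4) = 41
|a|^2 = 5^2 + (-5)^2 + (-2)^2 = 54
|b|^2 = 5^2 + (-4)^2 + 2^2 = 45
(a.b)^2 = 41^2 = 1681
|a|^2 * |b|^2 = 54 * 45 = 2430
Result = 1681 - 2430 = -749


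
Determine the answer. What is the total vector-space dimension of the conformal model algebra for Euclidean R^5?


The conformal model of R^5 uses Cl(6,1): the 5 Euclidean generators plus two extra orthogonal generators e+ (e+^2 = +1) and e- (e-^2 = -1), from which the null vectors e0, einf are built.
Number of generators m = 5 + 2 = 7.
dim Cl(p,q) = 2^m = 2^7 = 128


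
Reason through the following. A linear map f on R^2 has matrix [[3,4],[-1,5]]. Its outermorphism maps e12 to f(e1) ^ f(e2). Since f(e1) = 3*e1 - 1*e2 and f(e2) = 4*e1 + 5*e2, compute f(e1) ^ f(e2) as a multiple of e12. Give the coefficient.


The outermorphism of a linear map f sends e1^e2 to f(e1)^f(e2).
f(e1) = 3*e1 - 1*e2
f(e2) = 4*e1 + 5*e2
f(e1) ^ f(e2) = (3*e1 - 1*e2) ^ (4*e1 + 5*e2)
= 3*5*e12 + (-1)*4*e21
= (15 - (-4))*e12
= 19*e12
Coefficient = 19


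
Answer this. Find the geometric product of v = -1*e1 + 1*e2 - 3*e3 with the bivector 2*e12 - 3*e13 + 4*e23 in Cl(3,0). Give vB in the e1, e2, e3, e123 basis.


vB has grade-1 (vector) and grade-3 (trivector) parts: vB = (v _| B) + (v ^ B).
Vector part <vB>_1:
  e1: -v2*b12 - v3*b13 = -(1)*(2) - (-3)*(-3) = -11
  e2: v1*b12 - v3*b23 = (-1)*(2) - (-3)*(4) = 10
  e3: v1*b13 + v2*b23 = (-1)*(-3) + (1)*(4) = 7
Trivector part <vB>_3:
  e123: v1*b23 - v2*b13 + v3*b12 = (-1)*(4) - (1)*(-3) + (-3)*(2) = -7
vB = -11*e1 + 10*e2 + 7*e3 - 7*e123


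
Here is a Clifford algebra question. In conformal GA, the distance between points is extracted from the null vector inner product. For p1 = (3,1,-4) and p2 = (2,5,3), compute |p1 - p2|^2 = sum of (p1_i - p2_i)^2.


p1 - p2 = (1, -4, -7)
|p1 - p2|^2 = 1^2 + (-4)^2 + (-7)^2
= 1 + 16 + 49
= 66


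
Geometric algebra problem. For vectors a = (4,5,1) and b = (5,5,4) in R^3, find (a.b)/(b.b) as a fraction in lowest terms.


Projection coefficient = (a . b) / (b . b)
a . b = 4*5 + 5*5 + 1*4
= 20 + 25 + 4 = 49
b . b = 5^2 + 5^2 + 4^2
= 25 + 25 + 16 = 66
Coefficient = 49/66
In lowest terms: 49/66


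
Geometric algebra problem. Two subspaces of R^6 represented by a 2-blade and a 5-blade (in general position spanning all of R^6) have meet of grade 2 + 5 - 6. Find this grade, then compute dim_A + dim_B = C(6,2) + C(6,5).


Meet grade = grade(A) + grade(B) - n
= 2 + 5 - 6 = 1
C(6,2) = 15
C(6,5) = 6
dim_A + dim_B = 15 + 6 = 21


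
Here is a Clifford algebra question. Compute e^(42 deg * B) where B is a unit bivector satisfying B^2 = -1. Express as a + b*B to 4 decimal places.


For a unit bivector B with B^2 = -1, the exponential series gives
e^(theta*B) = cos(theta) + sin(theta)*B (the GA analogue of Euler's formula).
theta = 42 degrees = 0.733038 rad
cos(42 deg) = 0.7431
sin(42 deg) = 0.6691
exp(theta*B) = 0.7431 + 0.6691*B


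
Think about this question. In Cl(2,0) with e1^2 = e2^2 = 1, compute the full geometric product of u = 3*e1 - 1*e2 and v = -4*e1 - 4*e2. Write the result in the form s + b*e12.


Expand: (3*e1 - 1*e2)(-4*e1 - 4*e2)
= 3*(-4)*e1e1 + 3*(-4)*e1e2 + (-1)*(-4)*e2e1 + (-1)*(-4)*e2e2
Using e1^2 = e2^2 = 1, e2e1 = -e1e2:
Scalar part s = 3*(-4) + (-1)*(-4) = -12 + 4 = -8
Bivector part b = 3*(-4) - (-1)*(-4) = -12 - 4 = -16
uv = -8 - 16*e12


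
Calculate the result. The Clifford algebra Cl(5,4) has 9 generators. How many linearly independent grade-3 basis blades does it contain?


Number of grade-k basis blades in Cl(p,q) with n = p + q is C(n, k).
n = 5 + 4 = 9
C(9, 3) = 9! / (3! * 6!)
= 362880 / (6 * 720)
= 84


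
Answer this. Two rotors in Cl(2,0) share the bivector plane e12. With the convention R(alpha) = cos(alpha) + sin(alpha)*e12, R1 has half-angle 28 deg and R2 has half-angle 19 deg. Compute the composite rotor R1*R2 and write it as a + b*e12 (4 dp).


Same-plane rotors commute and their half-angles add:
R1*R2 = cos(a1 + a2) + sin(a1 + a2)*e12.
a1 + a2 = 28 + 19 = 47 deg
cos(47 deg) = 0.6820
sin(47 deg) = 0.7314
R1*R2 = 0.6820 + 0.7314*e12


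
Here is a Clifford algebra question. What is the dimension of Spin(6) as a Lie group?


Spin(n) double-covers SO(n); both have Lie algebra so(n) of dimension n(n-1)/2.
n = 6
n(n-1) = 6 * 5 = 30
dim Spin(6) = 30/2 = 15


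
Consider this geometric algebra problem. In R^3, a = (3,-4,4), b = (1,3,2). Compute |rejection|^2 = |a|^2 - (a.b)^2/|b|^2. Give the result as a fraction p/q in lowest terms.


|a|^2 = 3^2 + (-4)^2 + 4^2 = 41
|b|^2 = 1^2 + 3^2 + 2^2 = 14
a . b = 3*1 + (-4)*3 + 4*2 = -1
(a.b)^2 = (-1)^2 = 1
|rej|^2 = 41 - 1/14
= (574 - 1)/14
= 573/14
In lowest terms: 573/14


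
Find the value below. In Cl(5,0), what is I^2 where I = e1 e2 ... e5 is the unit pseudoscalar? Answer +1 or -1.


The pseudoscalar I = e1...e_n (product of all n generators) of Cl(p,q) satisfies I^2 = (-1)^(q + n(n-1)/2).
p = 5, q = 0, n = p + q = 5
n(n-1)/2 = 5 * 4 / 2 = 10
Exponent = q + n(n-1)/2 = 0 + 10 = 10
I^2 = (-1)^10 = +1


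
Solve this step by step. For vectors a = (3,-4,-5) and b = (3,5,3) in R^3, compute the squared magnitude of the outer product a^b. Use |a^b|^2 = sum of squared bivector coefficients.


a wedge b = (a1*b2 - a2*b1)*e12 + (a1*b3 - a3*b1)*e13 + (a2*b3 - a3*b2)*e23
e12 coeff: 3*5 - (-4)*3 = 15 - (-12) = 27
e13 coeff: 3*3 - (-5)*3 = 9 - (-15) = 24
e23 coeff: (-4)*3 - (-5)*5 = -12 - (-25) = 13
|a wedge b|^2 = 27^2 + 24^2 + 13^2
= 729 + 576 + 169
= 1474


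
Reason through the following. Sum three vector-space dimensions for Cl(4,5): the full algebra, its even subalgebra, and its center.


n = 4 + 5 = 9
Total dim = 2^9 = 512
Even subalgebra dim = 2^8 = 256
n is odd, so center dim = 2
Sum = 512 + 256 + 2 = 770


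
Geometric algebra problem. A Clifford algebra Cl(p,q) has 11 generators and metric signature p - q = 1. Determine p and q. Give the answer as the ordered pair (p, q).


We need p + q = 11 and p - q = 1.
Adding: 2p = 11 + 1 = 12, so p = 6.
Then q = 11 - 6 = 5.
(p, q) = (6, 5)


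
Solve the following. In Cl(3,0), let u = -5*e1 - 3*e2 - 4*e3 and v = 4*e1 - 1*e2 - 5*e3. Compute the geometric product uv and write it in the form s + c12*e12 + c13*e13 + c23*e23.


In Cl(3,0): e_i^2 = 1, e_ie_j = -e_je_i for i != j.
Scalar part = u . v = (-5)*4 + (-3)*(-1) + (-4)*(-5)
= -20 + 3 + 20 = 3
e12 coeff = (-5)*(-1) - (-3)*4 = 5 - (-12) = 17
e13 coeff = (-5)*(-5) - (-4)*4 = 25 - (-16) = 41
e23 coeff = (-3)*(-5) - (-4)*(-1) = 15 - 4 = 11
uv = 3 + 17*e12 + 41*e13 + 11*e23


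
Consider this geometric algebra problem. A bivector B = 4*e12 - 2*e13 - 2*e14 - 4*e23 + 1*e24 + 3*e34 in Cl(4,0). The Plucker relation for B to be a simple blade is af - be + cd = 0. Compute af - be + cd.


Plucker relation: af - be + cd
a*f = 4*3 = 12
b*e = (-2)*1 = -2
c*d = (-2)*(-4) = 8
af - be + cd = 12 - (-2) + 8
= 22


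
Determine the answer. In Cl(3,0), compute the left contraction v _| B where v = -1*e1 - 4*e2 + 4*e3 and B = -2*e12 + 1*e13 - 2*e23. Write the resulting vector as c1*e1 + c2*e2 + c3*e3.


Left contraction v _| B = <vB>_1 (grade-1 part of the geometric product vB).
Using e1_|e12 = e2, e2_|e12 = -e1, e1_|e13 = e3, e3_|e13 = -e1, e2_|e23 = e3, e3_|e23 = -e2:
e1 coeff: -v2*b12 - v3*b13 = -(-4)*(-2) - (4)*(1) = -12
e2 coeff: v1*b12 - v3*b23 = (-1)*(-2) - (4)*(-2) = 10
e3 coeff: v1*b13 + v2*b23 = (-1)*(1) + (-4)*(-2) = 7
v _| B = -12*e1 + 10*e2 + 7*e3


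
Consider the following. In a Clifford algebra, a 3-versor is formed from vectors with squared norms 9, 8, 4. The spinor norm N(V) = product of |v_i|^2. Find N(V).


Spinor norm N(V) = |v1|^2 * |v2|^2 * ... * |v3|^2
= 9 * 8 * 4
Running product: 9, 72, 288
N(V) = 288


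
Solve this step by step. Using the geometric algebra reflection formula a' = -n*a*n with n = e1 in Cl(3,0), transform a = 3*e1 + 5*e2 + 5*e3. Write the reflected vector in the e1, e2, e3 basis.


Reflection formula: a' = -n*a*n, with n = e1 (unit vector, n^2 = 1).
For reflection through hyperplane perp to e1:
The component along e1 flips sign, others stay.
a = (3, 5, 5)
a' = (-3, 5, 5)
a' = -3*e1 + 5*e2 + 5*e3


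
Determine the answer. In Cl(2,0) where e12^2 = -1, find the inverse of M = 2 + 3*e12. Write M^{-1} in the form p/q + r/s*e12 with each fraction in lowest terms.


M = 2 + 3*e12, where e12^2 = -1.
Since M commutes with its reverse ~M = a - b*e12, M * ~M = a^2 - b^2*e12^2 = a^2 + b^2.
So M^{-1} = ~M / (a^2 + b^2) = (a - b*e12)/(a^2 + b^2).
a^2 + b^2 = 4 + 9 = 13
Scalar part = 2/13 = 2/13
Bivector coeff = -3/13 = -3/13
M^{-1} = 2/13 - 3/13*e12


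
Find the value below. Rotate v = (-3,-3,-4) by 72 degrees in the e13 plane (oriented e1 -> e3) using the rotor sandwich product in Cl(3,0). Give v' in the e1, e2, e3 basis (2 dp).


Rotor R = cos(36deg) - sin(36deg)*e13
Rotation angle theta = 2 * 36 = 72 degrees in the e13 plane (e1 -> e3).
The component perpendicular to the plane (e2) is invariant: v'_2 = v2 = -3.00
cos(72deg) = 0.3090, sin(72deg) = 0.9511
v'_1 = v1*cos(theta) - v3*sin(theta) = -3*0.3090 - (-4)*0.9511 = 2.88
v'_3 = v1*sin(theta) + v3*cos(theta) = -3*0.9511 + (-4)*0.3090 = -4.09
v' = 2.88*e1 - 3.00*e2 - 4.09*e3


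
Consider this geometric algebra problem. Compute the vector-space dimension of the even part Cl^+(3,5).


Even subalgebra dimension = 2^(n-1)
n = 3 + 5 = 8
2^(8 - 1) = 2^7 = 128
Verification: sum of C(8,k) for even k = 1 + 28 + 70 + 28 + 1 = 128
Result = 128


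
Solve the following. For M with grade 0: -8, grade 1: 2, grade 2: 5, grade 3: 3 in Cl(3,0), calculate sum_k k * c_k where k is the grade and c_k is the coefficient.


Grade-weighted sum = sum of grade_k * coefficient_k
0*(-8) = 0
1*2 = 2
2*5 = 10
3*3 = 9
Total = 0 + 2 + 10 + 9 = 21


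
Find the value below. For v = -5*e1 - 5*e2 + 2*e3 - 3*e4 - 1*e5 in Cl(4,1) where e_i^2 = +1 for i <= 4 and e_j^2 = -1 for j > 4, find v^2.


v^2 = sum of c_i^2 * e_i^2
Positive signature terms (e_i^2 = +1): (-5)^2 + (-5)^2 + 2^2 + (-3)^2 = 63
Negative signature terms (e_j^2 = -1): (-1)^2 = 1
v^2 = 63 - 1 = 62


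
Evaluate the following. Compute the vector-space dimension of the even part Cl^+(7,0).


Even subalgebra dimension = 2^(n-1)
n = 7 + 0 = 7
2^(7 - 1) = 2^6 = 64
Verification: sum of C(7,k) for even k = 1 + 21 + 35 + 7 = 64
Result = 64


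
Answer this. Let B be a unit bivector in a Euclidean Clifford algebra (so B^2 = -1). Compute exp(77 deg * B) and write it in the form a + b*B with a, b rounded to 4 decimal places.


For a unit bivector B with B^2 = -1, the exponential series gives
e^(theta*B) = cos(theta) + sin(theta)*B (the GA analogue of Euler's formula).
theta = 77 degrees = 1.343904 rad
cos(77 deg) = 0.2250
sin(77 deg) = 0.9744
exp(theta*B) = 0.2250 + 0.9744*B
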